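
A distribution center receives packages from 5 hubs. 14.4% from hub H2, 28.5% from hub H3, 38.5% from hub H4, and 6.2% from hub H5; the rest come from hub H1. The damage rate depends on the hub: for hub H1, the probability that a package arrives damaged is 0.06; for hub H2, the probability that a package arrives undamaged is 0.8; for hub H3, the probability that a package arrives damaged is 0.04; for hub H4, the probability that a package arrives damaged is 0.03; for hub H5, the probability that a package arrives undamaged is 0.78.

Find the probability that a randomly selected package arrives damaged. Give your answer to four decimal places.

P(H1) = 1 − (0.144 + 0.285 + 0.385 + 0.062) = 0.124.
P(D|H2) = 1 − 0.8 = 0.2.
P(D|H5) = 1 − 0.78 = 0.22.
P(D) = P(D|H1)·P(H1) + P(D|H2)·P(H2) + P(D|H3)·P(H3) + P(D|H4)·P(H4) + P(D|H5)·P(H5)
      = 0.06·0.124 + 0.2·0.144 + 0.04·0.285 + 0.03·0.385 + 0.22·0.062
      = 0.00744 + 0.0288 + 0.0114 + 0.01155 + 0.01364 = 0.07283

P(D) ≈ 0.0728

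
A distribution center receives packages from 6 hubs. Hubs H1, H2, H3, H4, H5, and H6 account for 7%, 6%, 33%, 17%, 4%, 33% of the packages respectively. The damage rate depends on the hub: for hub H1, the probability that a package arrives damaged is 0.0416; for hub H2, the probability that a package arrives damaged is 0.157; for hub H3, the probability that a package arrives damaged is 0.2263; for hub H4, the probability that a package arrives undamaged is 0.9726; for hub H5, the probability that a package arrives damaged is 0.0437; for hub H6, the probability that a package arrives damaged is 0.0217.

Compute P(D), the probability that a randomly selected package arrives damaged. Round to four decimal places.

P(D|H4) = 1 − 0.9726 = 0.0274.
P(D) = P(D|H1)·P(H1) + P(D|H2)·P(H2) + P(D|H3)·P(H3) + P(D|H4)·P(H4) + P(D|H5)·P(H5) + P(D|H6)·P(H6)
      = 0.0416·0.07 + 0.157·0.06 + 0.2263·0.33 + 0.0274·0.17 + 0.0437·0.04 + 0.0217·0.33
      = 0.002912 + 0.00942 + 0.074679 + 0.004658 + 0.001748 + 0.007161 = 0.100578

0.1006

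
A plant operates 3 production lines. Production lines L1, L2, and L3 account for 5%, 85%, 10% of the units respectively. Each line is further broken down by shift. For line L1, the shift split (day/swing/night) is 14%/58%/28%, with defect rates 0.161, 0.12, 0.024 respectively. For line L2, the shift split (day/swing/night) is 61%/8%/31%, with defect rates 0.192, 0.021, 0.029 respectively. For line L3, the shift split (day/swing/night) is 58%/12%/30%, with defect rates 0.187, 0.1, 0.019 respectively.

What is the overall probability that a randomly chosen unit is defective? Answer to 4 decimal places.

P(D) ≈ 0.1262

P(D|L1) = 0.14·0.161 + 0.58·0.12 + 0.28·0.024 = 0.02254 + 0.0696 + 0.00672 = 0.09886
P(D|L2) = 0.61·0.192 + 0.08·0.021 + 0.31·0.029 = 0.11712 + 0.00168 + 0.00899 = 0.12779
P(D|L3) = 0.58·0.187 + 0.12·0.1 + 0.3·0.019 = 0.10846 + 0.012 + 0.0057 = 0.12616
Then overall,
P(D) = 0.05·0.09886 + 0.85·0.12779 + 0.1·0.12616
      = 0.004943 + 0.1086215 + 0.012616 = 0.1261805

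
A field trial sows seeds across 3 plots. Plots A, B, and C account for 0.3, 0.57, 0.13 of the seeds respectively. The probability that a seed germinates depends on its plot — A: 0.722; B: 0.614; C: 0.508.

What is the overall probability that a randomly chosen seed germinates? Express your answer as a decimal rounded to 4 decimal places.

P(G) ≈ 0.6326

Summing over the partition,
P(G) = P(G|A)·P(A) + P(G|B)·P(B) + P(G|C)·P(C)
      = 0.722·0.3 + 0.614·0.57 + 0.508·0.13
      = 0.2166 + 0.34998 + 0.06604 = 0.63262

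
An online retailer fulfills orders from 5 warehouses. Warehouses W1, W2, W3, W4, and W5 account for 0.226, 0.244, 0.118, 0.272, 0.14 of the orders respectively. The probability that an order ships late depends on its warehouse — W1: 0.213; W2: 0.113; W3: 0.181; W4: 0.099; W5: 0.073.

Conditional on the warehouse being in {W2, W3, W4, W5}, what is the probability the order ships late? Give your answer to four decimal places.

0.1112

Let S = {W2, W3, W4, W5}.
P(S) = 0.244 + 0.118 + 0.272 + 0.14 = 0.774.
P(L ∩ S) = 0.113·0.244 + 0.181·0.118 + 0.099·0.272 + 0.073·0.14 = 0.027572 + 0.021358 + 0.026928 + 0.01022 = 0.086078.
P(L | S) = 0.086078 / 0.774 = 0.111212…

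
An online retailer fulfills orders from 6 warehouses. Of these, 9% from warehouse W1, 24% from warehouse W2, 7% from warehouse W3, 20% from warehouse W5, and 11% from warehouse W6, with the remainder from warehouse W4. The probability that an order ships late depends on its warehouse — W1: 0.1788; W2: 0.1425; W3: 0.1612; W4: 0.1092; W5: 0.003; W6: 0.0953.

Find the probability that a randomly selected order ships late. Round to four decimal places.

P(W4) = 1 − (0.09 + 0.24 + 0.07 + 0.2 + 0.11) = 0.29.
P(L) = P(L|W1)·P(W1) + P(L|W2)·P(W2) + P(L|W3)·P(W3) + P(L|W4)·P(W4) + P(L|W5)·P(W5) + P(L|W6)·P(W6)
      = 0.1788·0.09 + 0.1425·0.24 + 0.1612·0.07 + 0.1092·0.29 + 0.003·0.2 + 0.0953·0.11
      = 0.016092 + 0.0342 + 0.011284 + 0.031668 + 0.0006 + 0.010483 = 0.104327

P(L) ≈ 0.1043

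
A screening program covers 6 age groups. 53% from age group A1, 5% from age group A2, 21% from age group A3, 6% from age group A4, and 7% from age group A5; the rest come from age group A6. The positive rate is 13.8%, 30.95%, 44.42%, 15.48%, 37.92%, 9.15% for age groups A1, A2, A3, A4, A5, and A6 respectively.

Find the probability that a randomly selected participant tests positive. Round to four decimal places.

P(A6) = 1 − (0.53 + 0.05 + 0.21 + 0.06 + 0.07) = 0.08.
P(T) = P(T|A1)·P(A1) + P(T|A2)·P(A2) + P(T|A3)·P(A3) + P(T|A4)·P(A4) + P(T|A5)·P(A5) + P(T|A6)·P(A6)
      = 0.138·0.53 + 0.3095·0.05 + 0.4442·0.21 + 0.1548·0.06 + 0.3792·0.07 + 0.0915·0.08
      = 0.07314 + 0.015475 + 0.093282 + 0.009288 + 0.026544 + 0.00732 = 0.225049

P(T) ≈ 0.2250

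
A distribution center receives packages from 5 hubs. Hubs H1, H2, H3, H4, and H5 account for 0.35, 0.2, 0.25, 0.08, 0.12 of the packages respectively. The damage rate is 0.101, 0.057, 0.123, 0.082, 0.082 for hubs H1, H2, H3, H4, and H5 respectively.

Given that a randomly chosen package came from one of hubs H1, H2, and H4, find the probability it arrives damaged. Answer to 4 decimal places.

0.0846

Let S = {H1, H2, H4}.
P(S) = 0.35 + 0.2 + 0.08 = 0.63.
P(D ∩ S) = 0.101·0.35 + 0.057·0.2 + 0.082·0.08 = 0.03535 + 0.0114 + 0.00656 = 0.05331.
P(D | S) = 0.05331 / 0.63 = 0.084619…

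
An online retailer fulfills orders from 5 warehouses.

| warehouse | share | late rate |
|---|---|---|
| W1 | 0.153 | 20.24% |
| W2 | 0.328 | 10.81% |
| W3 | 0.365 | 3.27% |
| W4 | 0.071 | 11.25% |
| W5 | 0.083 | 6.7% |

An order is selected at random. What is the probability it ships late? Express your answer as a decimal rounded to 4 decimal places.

P(L) = P(L|W1)·P(W1) + P(L|W2)·P(W2) + P(L|W3)·P(W3) + P(L|W4)·P(W4) + P(L|W5)·P(W5)
      = 0.2024·0.153 + 0.1081·0.328 + 0.0327·0.365 + 0.1125·0.071 + 0.067·0.083
      = 0.0309672 + 0.0354568 + 0.0119355 + 0.0079875 + 0.005561 = 0.091908

0.0919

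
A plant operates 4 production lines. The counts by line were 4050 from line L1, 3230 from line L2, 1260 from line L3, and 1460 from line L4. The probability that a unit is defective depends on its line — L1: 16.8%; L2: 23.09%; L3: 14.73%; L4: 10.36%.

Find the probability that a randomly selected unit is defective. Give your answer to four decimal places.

Total: 4050 + 3230 + 1260 + 1460 = 10000.
P(L1) = 4050/10000 = 0.405. P(L2) = 3230/10000 = 0.323. P(L3) = 1260/10000 = 0.126. P(L4) = 1460/10000 = 0.146.
P(D) = P(D|L1)·P(L1) + P(D|L2)·P(L2) + P(D|L3)·P(L3) + P(D|L4)·P(L4)
      = 0.168·0.405 + 0.2309·0.323 + 0.1473·0.126 + 0.1036·0.146
      = 0.06804 + 0.0745807 + 0.0185598 + 0.0151256 = 0.1763061

P(D) ≈ 0.1763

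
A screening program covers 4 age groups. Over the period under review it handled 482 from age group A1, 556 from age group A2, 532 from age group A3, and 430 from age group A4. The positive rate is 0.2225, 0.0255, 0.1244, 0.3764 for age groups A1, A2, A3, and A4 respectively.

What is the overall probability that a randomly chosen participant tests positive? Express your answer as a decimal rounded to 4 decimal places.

P(T) ≈ 0.1747

Total: 482 + 556 + 532 + 430 = 2000.
P(A1) = 482/2000 = 0.241. P(A2) = 556/2000 = 0.278. P(A3) = 532/2000 = 0.266. P(A4) = 430/2000 = 0.215.
P(T) = P(T|A1)·P(A1) + P(T|A2)·P(A2) + P(T|A3)·P(A3) + P(T|A4)·P(A4)
      = 0.2225·0.241 + 0.0255·0.278 + 0.1244·0.266 + 0.3764·0.215
      = 0.0536225 + 0.007089 + 0.0330904 + 0.080926 = 0.1747279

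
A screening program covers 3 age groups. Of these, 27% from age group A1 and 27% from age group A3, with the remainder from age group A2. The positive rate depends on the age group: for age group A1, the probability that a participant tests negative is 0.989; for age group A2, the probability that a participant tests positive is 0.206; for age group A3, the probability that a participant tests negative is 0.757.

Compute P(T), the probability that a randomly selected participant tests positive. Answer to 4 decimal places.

P(T) ≈ 0.1633

P(A2) = 1 − (0.27 + 0.27) = 0.46.
P(T|A1) = 1 − 0.989 = 0.011.
P(T|A3) = 1 − 0.757 = 0.243.
P(T) = P(T|A1)·P(A1) + P(T|A2)·P(A2) + P(T|A3)·P(A3)
      = 0.011·0.27 + 0.206·0.46 + 0.243·0.27
      = 0.00297 + 0.09476 + 0.06561 = 0.16334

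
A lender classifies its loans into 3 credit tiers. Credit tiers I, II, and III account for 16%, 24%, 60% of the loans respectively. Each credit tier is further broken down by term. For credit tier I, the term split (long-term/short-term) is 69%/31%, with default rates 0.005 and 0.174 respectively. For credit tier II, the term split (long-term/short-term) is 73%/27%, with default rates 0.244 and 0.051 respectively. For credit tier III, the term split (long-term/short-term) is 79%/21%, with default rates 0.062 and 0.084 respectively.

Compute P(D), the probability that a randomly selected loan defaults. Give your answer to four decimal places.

0.0952

P(D|I) = 0.69·0.005 + 0.31·0.174 = 0.00345 + 0.05394 = 0.05739
P(D|II) = 0.73·0.244 + 0.27·0.051 = 0.17812 + 0.01377 = 0.19189
P(D|III) = 0.79·0.062 + 0.21·0.084 = 0.04898 + 0.01764 = 0.06662
By total probability over the outer partition,
P(D) = 0.16·0.05739 + 0.24·0.19189 + 0.6·0.06662
      = 0.0091824 + 0.0460536 + 0.039972 = 0.095208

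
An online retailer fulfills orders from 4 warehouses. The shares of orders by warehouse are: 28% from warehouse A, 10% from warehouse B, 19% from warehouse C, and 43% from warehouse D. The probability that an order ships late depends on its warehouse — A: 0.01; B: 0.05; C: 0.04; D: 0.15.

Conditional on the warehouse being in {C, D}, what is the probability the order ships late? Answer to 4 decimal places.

Let S = {C, D}.
P(S) = 0.19 + 0.43 = 0.62.
P(L ∩ S) = 0.04·0.19 + 0.15·0.43 = 0.0076 + 0.0645 = 0.0721.
P(L | S) = 0.0721 / 0.62 = 0.116290…

P(L|S) ≈ 0.1163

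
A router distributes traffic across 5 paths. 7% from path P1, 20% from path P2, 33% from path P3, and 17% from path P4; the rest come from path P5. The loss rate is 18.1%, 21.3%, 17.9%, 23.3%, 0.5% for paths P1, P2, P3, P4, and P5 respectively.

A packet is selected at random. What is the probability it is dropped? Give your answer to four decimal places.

0.1551

P(P5) = 1 − (0.07 + 0.2 + 0.33 + 0.17) = 0.23.
By the law of total probability,
P(L) = P(L|P1)·P(P1) + P(L|P2)·P(P2) + P(L|P3)·P(P3) + P(L|P4)·P(P4) + P(L|P5)·P(P5)
      = 0.181·0.07 + 0.213·0.2 + 0.179·0.33 + 0.233·0.17 + 0.005·0.23
      = 0.01267 + 0.0426 + 0.05907 + 0.03961 + 0.00115 = 0.1551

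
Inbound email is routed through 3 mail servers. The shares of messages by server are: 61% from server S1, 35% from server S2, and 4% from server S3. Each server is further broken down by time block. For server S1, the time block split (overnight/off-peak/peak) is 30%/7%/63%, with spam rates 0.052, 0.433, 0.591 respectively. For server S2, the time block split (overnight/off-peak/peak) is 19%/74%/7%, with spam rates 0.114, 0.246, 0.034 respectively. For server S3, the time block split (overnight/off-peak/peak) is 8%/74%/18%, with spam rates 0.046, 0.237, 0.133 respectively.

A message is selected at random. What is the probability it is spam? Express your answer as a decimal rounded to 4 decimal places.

P(S) ≈ 0.3354

P(S|S1) = 0.3·0.052 + 0.07·0.433 + 0.63·0.591 = 0.0156 + 0.03031 + 0.37233 = 0.41824
P(S|S2) = 0.19·0.114 + 0.74·0.246 + 0.07·0.034 = 0.02166 + 0.18204 + 0.00238 = 0.20608
P(S|S3) = 0.08·0.046 + 0.74·0.237 + 0.18·0.133 = 0.00368 + 0.17538 + 0.02394 = 0.203
By total probability over the outer partition,
P(S) = 0.61·0.41824 + 0.35·0.20608 + 0.04·0.203
      = 0.2551264 + 0.072128 + 0.00812 = 0.3353744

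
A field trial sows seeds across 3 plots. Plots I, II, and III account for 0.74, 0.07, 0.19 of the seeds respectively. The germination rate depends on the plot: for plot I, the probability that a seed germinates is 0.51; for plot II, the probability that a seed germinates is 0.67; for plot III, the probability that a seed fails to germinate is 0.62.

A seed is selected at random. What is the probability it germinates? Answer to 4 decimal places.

P(G|III) = 1 − 0.62 = 0.38.
P(G) = P(G|I)·P(I) + P(G|II)·P(II) + P(G|III)·P(III)
      = 0.51·0.74 + 0.67·0.07 + 0.38·0.19
      = 0.3774 + 0.0469 + 0.0722 = 0.4965

0.4965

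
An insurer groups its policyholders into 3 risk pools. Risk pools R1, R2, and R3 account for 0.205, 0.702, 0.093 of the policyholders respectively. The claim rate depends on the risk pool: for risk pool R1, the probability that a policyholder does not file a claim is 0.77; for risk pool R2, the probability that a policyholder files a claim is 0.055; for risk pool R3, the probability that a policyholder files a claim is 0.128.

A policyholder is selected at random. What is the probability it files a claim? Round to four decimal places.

0.0977

P(C|R1) = 1 − 0.77 = 0.23.
Using total probability over the partition,
P(C) = P(C|R1)·P(R1) + P(C|R2)·P(R2) + P(C|R3)·P(R3)
      = 0.23·0.205 + 0.055·0.702 + 0.128·0.093
      = 0.04715 + 0.03861 + 0.011904 = 0.097664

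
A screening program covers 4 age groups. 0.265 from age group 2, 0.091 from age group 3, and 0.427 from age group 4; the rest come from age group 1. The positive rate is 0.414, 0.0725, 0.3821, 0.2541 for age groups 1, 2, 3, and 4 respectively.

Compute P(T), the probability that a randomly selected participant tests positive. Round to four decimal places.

P(1) = 1 − (0.265 + 0.091 + 0.427) = 0.217.
P(T) = P(T|1)·P(1) + P(T|2)·P(2) + P(T|3)·P(3) + P(T|4)·P(4)
      = 0.414·0.217 + 0.0725·0.265 + 0.3821·0.091 + 0.2541·0.427
      = 0.089838 + 0.0192125 + 0.0347711 + 0.1085007 = 0.2523223

P(T) ≈ 0.2523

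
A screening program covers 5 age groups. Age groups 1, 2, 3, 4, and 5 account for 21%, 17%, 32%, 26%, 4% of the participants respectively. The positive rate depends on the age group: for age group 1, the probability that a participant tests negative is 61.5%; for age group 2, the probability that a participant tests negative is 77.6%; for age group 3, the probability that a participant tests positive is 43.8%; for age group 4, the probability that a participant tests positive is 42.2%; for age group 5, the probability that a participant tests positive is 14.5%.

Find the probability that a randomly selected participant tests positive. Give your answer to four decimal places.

P(T|1) = 1 − 0.615 = 0.385.
P(T|2) = 1 − 0.776 = 0.224.
P(T) = P(T|1)·P(1) + P(T|2)·P(2) + P(T|3)·P(3) + P(T|4)·P(4) + P(T|5)·P(5)
      = 0.385·0.21 + 0.224·0.17 + 0.438·0.32 + 0.422·0.26 + 0.145·0.04
      = 0.08085 + 0.03808 + 0.14016 + 0.10972 + 0.0058 = 0.37461

P(T) ≈ 0.3746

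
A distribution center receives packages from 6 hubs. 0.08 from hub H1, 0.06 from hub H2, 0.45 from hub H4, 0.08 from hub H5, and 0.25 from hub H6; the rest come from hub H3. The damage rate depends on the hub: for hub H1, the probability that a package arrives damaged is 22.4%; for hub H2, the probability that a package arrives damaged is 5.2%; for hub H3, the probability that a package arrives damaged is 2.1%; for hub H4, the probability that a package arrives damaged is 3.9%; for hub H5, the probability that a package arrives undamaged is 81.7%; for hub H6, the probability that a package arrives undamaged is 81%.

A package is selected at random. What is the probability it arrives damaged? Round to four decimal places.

P(H3) = 1 − (0.08 + 0.06 + 0.45 + 0.08 + 0.25) = 0.08.
P(D|H5) = 1 − 0.817 = 0.183.
P(D|H6) = 1 − 0.81 = 0.19.
P(D) = P(D|H1)·P(H1) + P(D|H2)·P(H2) + P(D|H3)·P(H3) + P(D|H4)·P(H4) + P(D|H5)·P(H5) + P(D|H6)·P(H6)
      = 0.224·0.08 + 0.052·0.06 + 0.021·0.08 + 0.039·0.45 + 0.183·0.08 + 0.19·0.25
      = 0.01792 + 0.00312 + 0.00168 + 0.01755 + 0.01464 + 0.0475 = 0.10241

P(D) ≈ 0.1024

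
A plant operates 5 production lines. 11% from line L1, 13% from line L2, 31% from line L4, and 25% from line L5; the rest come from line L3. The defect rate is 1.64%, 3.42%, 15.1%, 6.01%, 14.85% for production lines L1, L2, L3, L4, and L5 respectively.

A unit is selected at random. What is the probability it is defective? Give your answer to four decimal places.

0.0922

P(L3) = 1 − (0.11 + 0.13 + 0.31 + 0.25) = 0.2.
Using total probability over the partition,
P(D) = P(D|L1)·P(L1) + P(D|L2)·P(L2) + P(D|L3)·P(L3) + P(D|L4)·P(L4) + P(D|L5)·P(L5)
      = 0.0164·0.11 + 0.0342·0.13 + 0.151·0.2 + 0.0601·0.31 + 0.1485·0.25
      = 0.001804 + 0.004446 + 0.0302 + 0.018631 + 0.037125 = 0.092206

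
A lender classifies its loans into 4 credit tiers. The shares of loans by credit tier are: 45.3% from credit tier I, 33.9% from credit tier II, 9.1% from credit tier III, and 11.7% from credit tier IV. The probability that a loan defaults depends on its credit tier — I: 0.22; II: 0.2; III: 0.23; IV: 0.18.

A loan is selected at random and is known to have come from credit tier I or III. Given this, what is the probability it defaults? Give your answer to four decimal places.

Let S = {I, III}.
P(S) = 0.453 + 0.091 = 0.544.
P(D ∩ S) = 0.22·0.453 + 0.23·0.091 = 0.09966 + 0.02093 = 0.12059.
P(D | S) = 0.12059 / 0.544 = 0.221673…

0.2217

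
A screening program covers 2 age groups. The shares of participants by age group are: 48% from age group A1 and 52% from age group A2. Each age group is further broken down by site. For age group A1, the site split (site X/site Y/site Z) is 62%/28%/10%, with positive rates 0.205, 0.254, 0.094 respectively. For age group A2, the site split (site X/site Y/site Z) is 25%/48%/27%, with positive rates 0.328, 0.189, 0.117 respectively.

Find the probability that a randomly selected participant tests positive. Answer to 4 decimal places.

P(T) ≈ 0.2059

P(T|A1) = 0.62·0.205 + 0.28·0.254 + 0.1·0.094 = 0.1271 + 0.07112 + 0.0094 = 0.20762
P(T|A2) = 0.25·0.328 + 0.48·0.189 + 0.27·0.117 = 0.082 + 0.09072 + 0.03159 = 0.20431
Then overall,
P(T) = 0.48·0.20762 + 0.52·0.20431
      = 0.0996576 + 0.1062412 = 0.2058988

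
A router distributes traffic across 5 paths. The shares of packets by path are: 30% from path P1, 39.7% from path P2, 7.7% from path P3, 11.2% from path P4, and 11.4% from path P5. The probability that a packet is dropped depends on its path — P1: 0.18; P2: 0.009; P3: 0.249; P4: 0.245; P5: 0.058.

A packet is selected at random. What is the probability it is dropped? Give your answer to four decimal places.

P(L) = P(L|P1)·P(P1) + P(L|P2)·P(P2) + P(L|P3)·P(P3) + P(L|P4)·P(P4) + P(L|P5)·P(P5)
      = 0.18·0.3 + 0.009·0.397 + 0.249·0.077 + 0.245·0.112 + 0.058·0.114
      = 0.054 + 0.003573 + 0.019173 + 0.02744 + 0.006612 = 0.110798

P(L) ≈ 0.1108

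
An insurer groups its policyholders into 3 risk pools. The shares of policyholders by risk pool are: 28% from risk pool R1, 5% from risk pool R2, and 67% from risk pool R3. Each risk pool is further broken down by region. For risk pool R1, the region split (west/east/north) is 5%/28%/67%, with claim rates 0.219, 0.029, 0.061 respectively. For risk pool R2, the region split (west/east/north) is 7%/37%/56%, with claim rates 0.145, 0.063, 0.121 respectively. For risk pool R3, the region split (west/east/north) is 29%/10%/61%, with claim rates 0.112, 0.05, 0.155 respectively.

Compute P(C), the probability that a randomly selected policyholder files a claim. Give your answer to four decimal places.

P(C|R1) = 0.05·0.219 + 0.28·0.029 + 0.67·0.061 = 0.01095 + 0.00812 + 0.04087 = 0.05994
P(C|R2) = 0.07·0.145 + 0.37·0.063 + 0.56·0.121 = 0.01015 + 0.02331 + 0.06776 = 0.10122
P(C|R3) = 0.29·0.112 + 0.1·0.05 + 0.61·0.155 = 0.03248 + 0.005 + 0.09455 = 0.13203
Then overall,
P(C) = 0.28·0.05994 + 0.05·0.10122 + 0.67·0.13203
      = 0.0167832 + 0.005061 + 0.0884601 = 0.1103043

0.1103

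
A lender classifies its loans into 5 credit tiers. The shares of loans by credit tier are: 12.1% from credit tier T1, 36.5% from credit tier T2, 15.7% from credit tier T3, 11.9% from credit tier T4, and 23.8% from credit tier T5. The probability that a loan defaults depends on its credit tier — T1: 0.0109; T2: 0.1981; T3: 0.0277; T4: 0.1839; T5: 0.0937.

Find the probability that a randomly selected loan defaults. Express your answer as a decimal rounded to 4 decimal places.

P(D) ≈ 0.1222

Using total probability over the partition,
P(D) = P(D|T1)·P(T1) + P(D|T2)·P(T2) + P(D|T3)·P(T3) + P(D|T4)·P(T4) + P(D|T5)·P(T5)
      = 0.0109·0.121 + 0.1981·0.365 + 0.0277·0.157 + 0.1839·0.119 + 0.0937·0.238
      = 0.0013189 + 0.0723065 + 0.0043489 + 0.0218841 + 0.0223006 = 0.122159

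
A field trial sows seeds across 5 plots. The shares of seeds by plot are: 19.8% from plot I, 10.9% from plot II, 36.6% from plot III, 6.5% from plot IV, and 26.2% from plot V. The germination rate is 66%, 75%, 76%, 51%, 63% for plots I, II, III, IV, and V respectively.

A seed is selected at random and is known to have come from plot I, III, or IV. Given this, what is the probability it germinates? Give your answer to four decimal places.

0.7027

Let S = {I, III, IV}.
P(S) = 0.198 + 0.366 + 0.065 = 0.629.
P(G ∩ S) = 0.66·0.198 + 0.76·0.366 + 0.51·0.065 = 0.13068 + 0.27816 + 0.03315 = 0.44199.
P(G | S) = 0.44199 / 0.629 = 0.702687…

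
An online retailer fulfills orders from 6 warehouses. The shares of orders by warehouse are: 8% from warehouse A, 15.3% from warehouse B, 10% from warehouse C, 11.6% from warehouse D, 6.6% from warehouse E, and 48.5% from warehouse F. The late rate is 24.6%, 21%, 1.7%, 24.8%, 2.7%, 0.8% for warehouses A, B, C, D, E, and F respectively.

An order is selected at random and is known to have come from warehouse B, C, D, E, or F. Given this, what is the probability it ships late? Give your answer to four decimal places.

Let S = {B, C, D, E, F}.
P(S) = 0.153 + 0.1 + 0.116 + 0.066 + 0.485 = 0.92.
P(L ∩ S) = 0.21·0.153 + 0.017·0.1 + 0.248·0.116 + 0.027·0.066 + 0.008·0.485 = 0.03213 + 0.0017 + 0.028768 + 0.001782 + 0.00388 = 0.06826.
P(L | S) = 0.06826 / 0.92 = 0.074196…

0.0742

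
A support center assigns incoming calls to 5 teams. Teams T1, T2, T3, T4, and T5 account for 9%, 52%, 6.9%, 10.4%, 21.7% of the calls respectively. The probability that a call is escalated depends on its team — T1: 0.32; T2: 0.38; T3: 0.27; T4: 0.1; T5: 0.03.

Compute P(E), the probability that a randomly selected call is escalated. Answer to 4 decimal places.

P(E) = P(E|T1)·P(T1) + P(E|T2)·P(T2) + P(E|T3)·P(T3) + P(E|T4)·P(T4) + P(E|T5)·P(T5)
      = 0.32·0.09 + 0.38·0.52 + 0.27·0.069 + 0.1·0.104 + 0.03·0.217
      = 0.0288 + 0.1976 + 0.01863 + 0.0104 + 0.00651 = 0.26194

0.2619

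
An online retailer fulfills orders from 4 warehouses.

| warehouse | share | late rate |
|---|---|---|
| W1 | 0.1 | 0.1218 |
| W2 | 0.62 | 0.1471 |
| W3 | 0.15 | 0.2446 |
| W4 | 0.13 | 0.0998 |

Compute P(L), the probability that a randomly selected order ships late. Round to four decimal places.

P(L) ≈ 0.1530

Summing over the partition,
P(L) = P(L|W1)·P(W1) + P(L|W2)·P(W2) + P(L|W3)·P(W3) + P(L|W4)·P(W4)
      = 0.1218·0.1 + 0.1471·0.62 + 0.2446·0.15 + 0.0998·0.13
      = 0.01218 + 0.091202 + 0.03669 + 0.012974 = 0.153046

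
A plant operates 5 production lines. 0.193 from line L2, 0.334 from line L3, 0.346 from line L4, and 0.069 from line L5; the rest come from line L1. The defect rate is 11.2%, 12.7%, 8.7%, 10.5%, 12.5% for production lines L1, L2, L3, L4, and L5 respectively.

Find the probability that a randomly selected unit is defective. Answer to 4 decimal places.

P(D) ≈ 0.1050

P(L1) = 1 − (0.193 + 0.334 + 0.346 + 0.069) = 0.058.
By the law of total probability,
P(D) = P(D|L1)·P(L1) + P(D|L2)·P(L2) + P(D|L3)·P(L3) + P(D|L4)·P(L4) + P(D|L5)·P(L5)
      = 0.112·0.058 + 0.127·0.193 + 0.087·0.334 + 0.105·0.346 + 0.125·0.069
      = 0.006496 + 0.024511 + 0.029058 + 0.03633 + 0.008625 = 0.10502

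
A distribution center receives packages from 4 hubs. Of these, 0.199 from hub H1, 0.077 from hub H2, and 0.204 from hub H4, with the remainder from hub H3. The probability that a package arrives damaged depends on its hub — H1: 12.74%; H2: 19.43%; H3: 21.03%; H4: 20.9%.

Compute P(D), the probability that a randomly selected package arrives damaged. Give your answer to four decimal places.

P(D) ≈ 0.1923

P(H3) = 1 − (0.199 + 0.077 + 0.204) = 0.52.
Using total probability over the partition,
P(D) = P(D|H1)·P(H1) + P(D|H2)·P(H2) + P(D|H3)·P(H3) + P(D|H4)·P(H4)
      = 0.1274·0.199 + 0.1943·0.077 + 0.2103·0.52 + 0.209·0.204
      = 0.0253526 + 0.0149611 + 0.109356 + 0.042636 = 0.1923057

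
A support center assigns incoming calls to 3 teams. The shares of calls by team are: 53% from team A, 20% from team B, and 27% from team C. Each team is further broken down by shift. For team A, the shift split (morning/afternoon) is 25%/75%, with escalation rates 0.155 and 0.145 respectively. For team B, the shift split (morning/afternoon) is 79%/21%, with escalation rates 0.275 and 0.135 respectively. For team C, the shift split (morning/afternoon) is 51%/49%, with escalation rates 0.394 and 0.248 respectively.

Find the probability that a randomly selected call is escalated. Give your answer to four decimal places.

0.2144

P(E|A) = 0.25·0.155 + 0.75·0.145 = 0.03875 + 0.10875 = 0.1475
P(E|B) = 0.79·0.275 + 0.21·0.135 = 0.21725 + 0.02835 = 0.2456
P(E|C) = 0.51·0.394 + 0.49·0.248 = 0.20094 + 0.12152 = 0.32246
Then overall,
P(E) = 0.53·0.1475 + 0.2·0.2456 + 0.27·0.32246
      = 0.078175 + 0.04912 + 0.0870642 = 0.2143592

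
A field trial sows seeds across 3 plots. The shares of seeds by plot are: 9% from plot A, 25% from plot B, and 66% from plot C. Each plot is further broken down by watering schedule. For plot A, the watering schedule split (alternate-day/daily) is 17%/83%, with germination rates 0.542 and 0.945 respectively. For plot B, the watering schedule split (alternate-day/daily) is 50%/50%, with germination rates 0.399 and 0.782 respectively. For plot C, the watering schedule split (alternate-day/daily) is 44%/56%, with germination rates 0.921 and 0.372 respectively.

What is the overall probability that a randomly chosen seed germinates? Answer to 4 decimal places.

P(G|A) = 0.17·0.542 + 0.83·0.945 = 0.09214 + 0.78435 = 0.87649
P(G|B) = 0.5·0.399 + 0.5·0.782 = 0.1995 + 0.391 = 0.5905
P(G|C) = 0.44·0.921 + 0.56·0.372 = 0.40524 + 0.20832 = 0.61356
By total probability over the outer partition,
P(G) = 0.09·0.87649 + 0.25·0.5905 + 0.66·0.61356
      = 0.0788841 + 0.147625 + 0.4049496 = 0.6314587

0.6315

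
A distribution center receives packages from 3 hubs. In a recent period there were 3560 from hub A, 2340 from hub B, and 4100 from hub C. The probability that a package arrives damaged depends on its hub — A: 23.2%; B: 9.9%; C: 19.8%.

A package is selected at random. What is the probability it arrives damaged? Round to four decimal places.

Total: 3560 + 2340 + 4100 = 10000.
P(A) = 3560/10000 = 0.356. P(B) = 2340/10000 = 0.234. P(C) = 4100/10000 = 0.41.
By the law of total probability,
P(D) = P(D|A)·P(A) + P(D|B)·P(B) + P(D|C)·P(C)
      = 0.232·0.356 + 0.099·0.234 + 0.198·0.41
      = 0.082592 + 0.023166 + 0.08118 = 0.186938

P(D) ≈ 0.1869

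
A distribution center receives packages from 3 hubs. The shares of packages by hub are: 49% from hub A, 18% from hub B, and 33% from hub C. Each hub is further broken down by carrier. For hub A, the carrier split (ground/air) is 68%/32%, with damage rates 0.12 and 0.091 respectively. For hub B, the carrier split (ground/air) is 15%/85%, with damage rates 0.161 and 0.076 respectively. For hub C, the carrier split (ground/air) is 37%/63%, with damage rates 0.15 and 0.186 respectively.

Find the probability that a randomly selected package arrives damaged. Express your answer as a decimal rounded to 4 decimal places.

P(D|A) = 0.68·0.12 + 0.32·0.091 = 0.0816 + 0.02912 = 0.11072
P(D|B) = 0.15·0.161 + 0.85·0.076 = 0.02415 + 0.0646 = 0.08875
P(D|C) = 0.37·0.15 + 0.63·0.186 = 0.0555 + 0.11718 = 0.17268
By total probability over the outer partition,
P(D) = 0.49·0.11072 + 0.18·0.08875 + 0.33·0.17268
      = 0.0542528 + 0.015975 + 0.0569844 = 0.1272122

0.1272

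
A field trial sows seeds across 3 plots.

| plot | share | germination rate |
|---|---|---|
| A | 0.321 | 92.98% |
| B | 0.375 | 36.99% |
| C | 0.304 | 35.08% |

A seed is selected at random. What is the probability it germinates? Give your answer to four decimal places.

P(G) = P(G|A)·P(A) + P(G|B)·P(B) + P(G|C)·P(C)
      = 0.9298·0.321 + 0.3699·0.375 + 0.3508·0.304
      = 0.2984658 + 0.1387125 + 0.1066432 = 0.5438215

P(G) ≈ 0.5438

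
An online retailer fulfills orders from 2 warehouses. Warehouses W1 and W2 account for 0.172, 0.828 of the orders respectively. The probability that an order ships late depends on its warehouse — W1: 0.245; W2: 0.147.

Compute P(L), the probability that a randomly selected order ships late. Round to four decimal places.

P(L) ≈ 0.1639

Summing over the partition,
P(L) = P(L|W1)·P(W1) + P(L|W2)·P(W2)
      = 0.245·0.172 + 0.147·0.828
      = 0.04214 + 0.121716 = 0.163856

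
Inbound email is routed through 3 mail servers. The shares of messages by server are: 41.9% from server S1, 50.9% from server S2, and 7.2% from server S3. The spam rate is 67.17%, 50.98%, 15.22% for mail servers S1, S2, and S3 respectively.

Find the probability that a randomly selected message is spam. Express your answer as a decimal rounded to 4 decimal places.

By the law of total probability,
P(S) = P(S|S1)·P(S1) + P(S|S2)·P(S2) + P(S|S3)·P(S3)
      = 0.6717·0.419 + 0.5098·0.509 + 0.1522·0.072
      = 0.2814423 + 0.2594882 + 0.0109584 = 0.5518889

P(S) ≈ 0.5519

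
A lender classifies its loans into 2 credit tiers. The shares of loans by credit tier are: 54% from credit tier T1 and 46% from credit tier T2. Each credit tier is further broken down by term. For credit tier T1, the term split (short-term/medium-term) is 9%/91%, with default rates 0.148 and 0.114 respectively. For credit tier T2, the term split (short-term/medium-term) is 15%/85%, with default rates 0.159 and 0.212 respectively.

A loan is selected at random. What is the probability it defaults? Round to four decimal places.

P(D) ≈ 0.1571

P(D|T1) = 0.09·0.148 + 0.91·0.114 = 0.01332 + 0.10374 = 0.11706
P(D|T2) = 0.15·0.159 + 0.85·0.212 = 0.02385 + 0.1802 = 0.20405
By total probability over the outer partition,
P(D) = 0.54·0.11706 + 0.46·0.20405
      = 0.0632124 + 0.093863 = 0.1570754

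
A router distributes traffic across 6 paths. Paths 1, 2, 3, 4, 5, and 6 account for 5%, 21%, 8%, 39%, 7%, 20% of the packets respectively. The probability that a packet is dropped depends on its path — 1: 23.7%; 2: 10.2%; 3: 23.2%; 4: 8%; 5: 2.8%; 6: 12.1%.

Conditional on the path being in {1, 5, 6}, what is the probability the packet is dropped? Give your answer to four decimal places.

P(L|S) ≈ 0.1188

Let S = {1, 5, 6}.
P(S) = 0.05 + 0.07 + 0.2 = 0.32.
P(L ∩ S) = 0.237·0.05 + 0.028·0.07 + 0.121·0.2 = 0.01185 + 0.00196 + 0.0242 = 0.03801.
P(L | S) = 0.03801 / 0.32 = 0.118781…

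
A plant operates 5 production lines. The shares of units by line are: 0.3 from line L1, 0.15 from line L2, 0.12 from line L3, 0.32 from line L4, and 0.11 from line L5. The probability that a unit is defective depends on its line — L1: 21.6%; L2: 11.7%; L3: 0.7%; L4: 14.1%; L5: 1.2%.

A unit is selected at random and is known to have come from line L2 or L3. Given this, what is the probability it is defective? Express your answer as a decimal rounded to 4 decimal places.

Let S = {L2, L3}.
P(S) = 0.15 + 0.12 = 0.27.
P(D ∩ S) = 0.117·0.15 + 0.007·0.12 = 0.01755 + 0.00084 = 0.01839.
P(D | S) = 0.01839 / 0.27 = 0.068111…

0.0681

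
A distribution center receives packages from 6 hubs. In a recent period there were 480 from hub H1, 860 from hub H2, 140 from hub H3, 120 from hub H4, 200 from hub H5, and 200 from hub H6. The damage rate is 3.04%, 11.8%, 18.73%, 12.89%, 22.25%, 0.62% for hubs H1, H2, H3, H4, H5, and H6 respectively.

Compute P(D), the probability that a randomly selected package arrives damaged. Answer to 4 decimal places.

P(D) ≈ 0.1018

Total: 480 + 860 + 140 + 120 + 200 + 200 = 2000.
P(H1) = 480/2000 = 0.24. P(H2) = 860/2000 = 0.43. P(H3) = 140/2000 = 0.07. P(H4) = 120/2000 = 0.06. P(H5) = 200/2000 = 0.1. P(H6) = 200/2000 = 0.1.
Using total probability over the partition,
P(D) = P(D|H1)·P(H1) + P(D|H2)·P(H2) + P(D|H3)·P(H3) + P(D|H4)·P(H4) + P(D|H5)·P(H5) + P(D|H6)·P(H6)
      = 0.0304·0.24 + 0.118·0.43 + 0.1873·0.07 + 0.1289·0.06 + 0.2225·0.1 + 0.0062·0.1
      = 0.007296 + 0.05074 + 0.013111 + 0.007734 + 0.02225 + 0.00062 = 0.101751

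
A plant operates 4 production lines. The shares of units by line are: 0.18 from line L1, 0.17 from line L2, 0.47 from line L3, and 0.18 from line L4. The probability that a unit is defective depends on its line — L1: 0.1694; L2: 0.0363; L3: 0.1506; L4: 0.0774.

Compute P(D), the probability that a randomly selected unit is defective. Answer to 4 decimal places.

Summing over the partition,
P(D) = P(D|L1)·P(L1) + P(D|L2)·P(L2) + P(D|L3)·P(L3) + P(D|L4)·P(L4)
      = 0.1694·0.18 + 0.0363·0.17 + 0.1506·0.47 + 0.0774·0.18
      = 0.030492 + 0.006171 + 0.070782 + 0.013932 = 0.121377

P(D) ≈ 0.1214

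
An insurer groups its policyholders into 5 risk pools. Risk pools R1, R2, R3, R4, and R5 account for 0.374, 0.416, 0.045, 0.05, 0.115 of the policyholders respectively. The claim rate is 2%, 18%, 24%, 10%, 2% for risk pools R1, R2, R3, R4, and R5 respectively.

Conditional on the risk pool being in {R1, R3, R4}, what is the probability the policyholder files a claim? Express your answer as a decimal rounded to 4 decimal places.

Let S = {R1, R3, R4}.
P(S) = 0.374 + 0.045 + 0.05 = 0.469.
P(C ∩ S) = 0.02·0.374 + 0.24·0.045 + 0.1·0.05 = 0.00748 + 0.0108 + 0.005 = 0.02328.
P(C | S) = 0.02328 / 0.469 = 0.049638…

0.0496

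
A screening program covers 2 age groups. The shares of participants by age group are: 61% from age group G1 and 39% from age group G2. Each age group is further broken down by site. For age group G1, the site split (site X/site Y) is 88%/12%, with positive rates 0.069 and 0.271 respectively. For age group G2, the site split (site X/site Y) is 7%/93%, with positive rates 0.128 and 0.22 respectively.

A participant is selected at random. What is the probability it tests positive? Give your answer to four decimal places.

P(T) ≈ 0.1402

P(T|G1) = 0.88·0.069 + 0.12·0.271 = 0.06072 + 0.03252 = 0.09324
P(T|G2) = 0.07·0.128 + 0.93·0.22 = 0.00896 + 0.2046 = 0.21356
By total probability over the outer partition,
P(T) = 0.61·0.09324 + 0.39·0.21356
      = 0.0568764 + 0.0832884 = 0.1401648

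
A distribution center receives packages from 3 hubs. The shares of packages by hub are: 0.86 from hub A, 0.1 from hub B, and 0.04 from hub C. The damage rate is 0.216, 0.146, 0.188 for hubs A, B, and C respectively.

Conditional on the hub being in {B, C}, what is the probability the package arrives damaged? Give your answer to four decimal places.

Let S = {B, C}.
P(S) = 0.1 + 0.04 = 0.14.
P(D ∩ S) = 0.146·0.1 + 0.188·0.04 = 0.0146 + 0.00752 = 0.02212.
P(D | S) = 0.02212 / 0.14 = 0.158000…

0.1580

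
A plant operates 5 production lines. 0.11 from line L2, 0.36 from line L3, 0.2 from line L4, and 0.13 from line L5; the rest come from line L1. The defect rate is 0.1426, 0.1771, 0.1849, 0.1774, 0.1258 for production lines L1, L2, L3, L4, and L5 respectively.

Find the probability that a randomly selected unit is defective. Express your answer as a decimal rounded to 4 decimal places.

P(L1) = 1 − (0.11 + 0.36 + 0.2 + 0.13) = 0.2.
P(D) = P(D|L1)·P(L1) + P(D|L2)·P(L2) + P(D|L3)·P(L3) + P(D|L4)·P(L4) + P(D|L5)·P(L5)
      = 0.1426·0.2 + 0.1771·0.11 + 0.1849·0.36 + 0.1774·0.2 + 0.1258·0.13
      = 0.02852 + 0.019481 + 0.066564 + 0.03548 + 0.016354 = 0.166399

P(D) ≈ 0.1664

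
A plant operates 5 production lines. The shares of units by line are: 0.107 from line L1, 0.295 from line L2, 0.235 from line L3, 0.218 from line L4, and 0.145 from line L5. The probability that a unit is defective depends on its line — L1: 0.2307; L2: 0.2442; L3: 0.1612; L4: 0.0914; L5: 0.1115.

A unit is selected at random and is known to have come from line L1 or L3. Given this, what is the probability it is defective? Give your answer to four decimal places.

Let S = {L1, L3}.
P(S) = 0.107 + 0.235 = 0.342.
P(D ∩ S) = 0.2307·0.107 + 0.1612·0.235 = 0.0246849 + 0.037882 = 0.0625669.
P(D | S) = 0.0625669 / 0.342 = 0.182944…

0.1829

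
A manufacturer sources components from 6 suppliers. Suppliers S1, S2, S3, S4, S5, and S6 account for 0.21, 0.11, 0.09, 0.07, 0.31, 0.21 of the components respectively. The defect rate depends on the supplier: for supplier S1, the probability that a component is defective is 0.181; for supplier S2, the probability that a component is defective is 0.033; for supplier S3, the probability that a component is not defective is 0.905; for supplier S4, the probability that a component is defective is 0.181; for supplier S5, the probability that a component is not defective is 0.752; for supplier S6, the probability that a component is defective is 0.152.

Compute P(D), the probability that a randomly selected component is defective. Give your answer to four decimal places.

P(D) ≈ 0.1717

P(D|S3) = 1 − 0.905 = 0.095.
P(D|S5) = 1 − 0.752 = 0.248.
P(D) = P(D|S1)·P(S1) + P(D|S2)·P(S2) + P(D|S3)·P(S3) + P(D|S4)·P(S4) + P(D|S5)·P(S5) + P(D|S6)·P(S6)
      = 0.181·0.21 + 0.033·0.11 + 0.095·0.09 + 0.181·0.07 + 0.248·0.31 + 0.152·0.21
      = 0.03801 + 0.00363 + 0.00855 + 0.01267 + 0.07688 + 0.03192 = 0.17166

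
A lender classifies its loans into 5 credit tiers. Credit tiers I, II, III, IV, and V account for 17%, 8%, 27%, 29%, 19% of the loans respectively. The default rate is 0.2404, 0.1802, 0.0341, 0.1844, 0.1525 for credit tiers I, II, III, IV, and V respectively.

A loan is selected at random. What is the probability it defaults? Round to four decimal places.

P(D) = P(D|I)·P(I) + P(D|II)·P(II) + P(D|III)·P(III) + P(D|IV)·P(IV) + P(D|V)·P(V)
      = 0.2404·0.17 + 0.1802·0.08 + 0.0341·0.27 + 0.1844·0.29 + 0.1525·0.19
      = 0.040868 + 0.014416 + 0.009207 + 0.053476 + 0.028975 = 0.146942

P(D) ≈ 0.1469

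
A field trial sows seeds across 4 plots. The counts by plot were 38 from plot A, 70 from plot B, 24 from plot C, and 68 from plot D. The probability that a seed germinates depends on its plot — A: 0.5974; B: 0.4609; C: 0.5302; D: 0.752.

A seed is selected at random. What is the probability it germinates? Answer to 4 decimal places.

Total: 38 + 70 + 24 + 68 = 200.
P(A) = 38/200 = 0.19. P(B) = 70/200 = 0.35. P(C) = 24/200 = 0.12. P(D) = 68/200 = 0.34.
P(G) = P(G|A)·P(A) + P(G|B)·P(B) + P(G|C)·P(C) + P(G|D)·P(D)
      = 0.5974·0.19 + 0.4609·0.35 + 0.5302·0.12 + 0.752·0.34
      = 0.113506 + 0.161315 + 0.063624 + 0.25568 = 0.594125

P(G) ≈ 0.5941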